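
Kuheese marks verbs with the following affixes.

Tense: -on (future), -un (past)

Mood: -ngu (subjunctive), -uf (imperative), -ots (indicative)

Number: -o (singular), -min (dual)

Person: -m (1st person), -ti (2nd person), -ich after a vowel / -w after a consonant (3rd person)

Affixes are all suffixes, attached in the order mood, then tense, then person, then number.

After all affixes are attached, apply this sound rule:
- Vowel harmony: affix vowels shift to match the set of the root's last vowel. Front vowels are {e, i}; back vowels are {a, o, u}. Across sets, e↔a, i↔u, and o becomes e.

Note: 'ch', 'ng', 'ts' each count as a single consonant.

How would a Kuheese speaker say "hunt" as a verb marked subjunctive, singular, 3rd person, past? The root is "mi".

Attach mood subjunctive -ngu → mingu.
Attach tense past -un → minguun.
Attach person 3rd person -w (after consonant 'n') → minguunw.
Attach number singular -o → minguunwo.
Apply vowel harmony: minguunwo → mingiinwe.

mingiinwe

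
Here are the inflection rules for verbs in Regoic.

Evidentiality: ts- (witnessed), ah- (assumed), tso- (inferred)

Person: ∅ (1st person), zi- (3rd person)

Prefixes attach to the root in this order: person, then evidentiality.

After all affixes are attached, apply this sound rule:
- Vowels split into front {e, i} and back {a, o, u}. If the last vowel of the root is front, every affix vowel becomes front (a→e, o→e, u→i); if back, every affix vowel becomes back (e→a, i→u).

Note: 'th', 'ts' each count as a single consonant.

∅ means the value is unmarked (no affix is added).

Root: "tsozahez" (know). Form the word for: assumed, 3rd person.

Attach person 3rd person zi- → zitsozahez.
Attach evidentiality assumed ah- → ahzitsozahez.
Apply vowel harmony: ahzitsozahez → ehzitsozahez.

ehzitsozahez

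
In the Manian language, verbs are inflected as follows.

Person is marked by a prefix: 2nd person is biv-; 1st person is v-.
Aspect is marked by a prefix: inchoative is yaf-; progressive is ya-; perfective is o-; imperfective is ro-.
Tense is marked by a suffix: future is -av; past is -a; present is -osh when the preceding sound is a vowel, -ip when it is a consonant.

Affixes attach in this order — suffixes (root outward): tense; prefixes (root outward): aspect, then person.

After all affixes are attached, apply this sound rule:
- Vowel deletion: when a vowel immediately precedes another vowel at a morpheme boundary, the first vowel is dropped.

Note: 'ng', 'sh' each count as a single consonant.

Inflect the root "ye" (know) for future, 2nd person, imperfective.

Attach tense future -av → yeav.
Attach aspect imperfective ro- → royeav.
Attach person 2nd person biv- → bivroyeav.
Apply vowel deletion: bivroyeav → bivroyav.

bivroyav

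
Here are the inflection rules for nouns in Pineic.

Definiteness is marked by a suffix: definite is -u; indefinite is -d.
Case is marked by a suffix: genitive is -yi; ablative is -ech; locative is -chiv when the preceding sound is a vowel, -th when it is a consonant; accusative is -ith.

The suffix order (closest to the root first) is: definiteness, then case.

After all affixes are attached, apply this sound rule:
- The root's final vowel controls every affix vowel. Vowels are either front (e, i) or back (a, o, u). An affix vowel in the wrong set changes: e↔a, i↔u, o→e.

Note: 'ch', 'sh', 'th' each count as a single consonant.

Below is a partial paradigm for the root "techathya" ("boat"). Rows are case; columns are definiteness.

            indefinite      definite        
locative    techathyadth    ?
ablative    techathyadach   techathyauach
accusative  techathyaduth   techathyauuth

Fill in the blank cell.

techathyauchuv

Attach definiteness definite -u → techathyau.
Attach case locative -chiv (after vowel 'u') → techathyauchiv.
Apply vowel harmony: techathyauchiv → techathyauchuv.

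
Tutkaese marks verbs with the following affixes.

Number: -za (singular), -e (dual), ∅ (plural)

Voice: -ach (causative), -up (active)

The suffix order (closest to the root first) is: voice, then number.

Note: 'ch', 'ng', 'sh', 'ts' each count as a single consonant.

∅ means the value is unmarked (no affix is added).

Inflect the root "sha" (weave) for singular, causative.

shaachza

Attach voice causative -ach → shaach.
Attach number singular -za → shaachza.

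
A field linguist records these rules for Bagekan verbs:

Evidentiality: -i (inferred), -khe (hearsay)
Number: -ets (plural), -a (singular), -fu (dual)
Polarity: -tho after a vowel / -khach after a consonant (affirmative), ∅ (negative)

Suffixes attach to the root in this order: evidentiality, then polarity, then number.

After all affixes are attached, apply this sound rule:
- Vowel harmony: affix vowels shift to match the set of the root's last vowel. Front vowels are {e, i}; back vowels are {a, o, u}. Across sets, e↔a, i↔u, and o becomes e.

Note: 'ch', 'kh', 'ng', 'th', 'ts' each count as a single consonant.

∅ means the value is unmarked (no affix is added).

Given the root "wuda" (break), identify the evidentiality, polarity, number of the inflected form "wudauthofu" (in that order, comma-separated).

inferred, affirmative, dual

Segment: wuda-i-tho-fu.
evidentiality: -i → inferred.
polarity: -tho/khach → affirmative.
number: -fu → dual.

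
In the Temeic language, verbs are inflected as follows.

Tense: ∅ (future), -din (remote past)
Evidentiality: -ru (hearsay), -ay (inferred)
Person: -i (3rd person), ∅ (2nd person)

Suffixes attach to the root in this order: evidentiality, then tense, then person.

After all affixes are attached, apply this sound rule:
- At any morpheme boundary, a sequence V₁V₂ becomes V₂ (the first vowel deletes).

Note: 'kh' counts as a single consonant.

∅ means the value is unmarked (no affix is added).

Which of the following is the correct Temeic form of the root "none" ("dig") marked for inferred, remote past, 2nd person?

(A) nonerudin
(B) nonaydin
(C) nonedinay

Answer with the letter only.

Attach evidentiality inferred -ay → noneay.
Attach tense remote past -din → noneaydin.
person = 2nd person: zero marking, form stays noneaydin.
Apply vowel deletion: noneaydin → nonaydin.
So the correct form is nonaydin, option (B).
(A) nonerudin is wrong: it uses hearsay instead of inferred for evidentiality.
(C) nonedinay is wrong: it has the affixes in the wrong order.

B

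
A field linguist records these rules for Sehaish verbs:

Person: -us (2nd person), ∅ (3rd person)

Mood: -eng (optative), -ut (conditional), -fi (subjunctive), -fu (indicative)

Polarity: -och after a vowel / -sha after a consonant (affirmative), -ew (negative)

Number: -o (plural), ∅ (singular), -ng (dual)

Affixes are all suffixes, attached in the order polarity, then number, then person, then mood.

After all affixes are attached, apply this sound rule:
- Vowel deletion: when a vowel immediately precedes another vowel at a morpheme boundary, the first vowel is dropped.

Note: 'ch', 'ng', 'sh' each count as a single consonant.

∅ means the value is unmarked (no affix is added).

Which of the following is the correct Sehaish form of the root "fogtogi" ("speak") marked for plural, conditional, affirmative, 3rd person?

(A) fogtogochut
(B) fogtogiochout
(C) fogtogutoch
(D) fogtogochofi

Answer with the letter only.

Attach polarity affirmative -och (after vowel 'i') → fogtogioch.
Attach number plural -o → fogtogiocho.
person = 3rd person: zero marking, form stays fogtogiocho.
Attach mood conditional -ut → fogtogiochout.
Apply vowel deletion: fogtogiochout → fogtogochut.
So the correct form is fogtogochut, option (A).
(C) fogtogutoch is wrong: it has the affixes in the wrong order.
(B) fogtogiochout is wrong: it fails to apply the sound rule(s).
(D) fogtogochofi is wrong: it uses subjunctive instead of conditional for mood.

A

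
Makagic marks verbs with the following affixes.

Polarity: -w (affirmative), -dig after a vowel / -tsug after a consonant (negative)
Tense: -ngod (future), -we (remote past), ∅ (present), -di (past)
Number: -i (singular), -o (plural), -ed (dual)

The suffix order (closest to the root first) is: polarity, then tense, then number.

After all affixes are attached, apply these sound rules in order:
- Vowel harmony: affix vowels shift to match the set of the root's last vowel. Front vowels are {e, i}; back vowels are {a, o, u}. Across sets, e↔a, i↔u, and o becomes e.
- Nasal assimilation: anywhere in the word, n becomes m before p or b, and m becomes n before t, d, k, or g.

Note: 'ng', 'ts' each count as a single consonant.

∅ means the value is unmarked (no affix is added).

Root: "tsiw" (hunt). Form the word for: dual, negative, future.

tsiwtsigngeded

Attach polarity negative -tsug (after consonant 'w') → tsiwtsug.
Attach tense future -ngod → tsiwtsugngod.
Attach number dual -ed → tsiwtsugngoded.
Apply vowel harmony: tsiwtsugngoded → tsiwtsigngeded.
Nasal assimilation: no change.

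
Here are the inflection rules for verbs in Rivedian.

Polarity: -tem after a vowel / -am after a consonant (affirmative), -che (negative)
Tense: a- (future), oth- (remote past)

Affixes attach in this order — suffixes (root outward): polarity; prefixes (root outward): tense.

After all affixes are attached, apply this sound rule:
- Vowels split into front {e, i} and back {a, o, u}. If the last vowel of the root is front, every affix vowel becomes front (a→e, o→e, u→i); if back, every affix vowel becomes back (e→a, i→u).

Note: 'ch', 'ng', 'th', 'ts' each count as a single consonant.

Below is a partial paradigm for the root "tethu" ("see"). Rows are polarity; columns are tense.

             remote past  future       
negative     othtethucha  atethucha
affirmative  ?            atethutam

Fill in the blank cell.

Attach polarity affirmative -tem (after vowel 'u') → tethutem.
Attach tense remote past oth- → othtethutem.
Apply vowel harmony: othtethutem → othtethutam.

othtethutam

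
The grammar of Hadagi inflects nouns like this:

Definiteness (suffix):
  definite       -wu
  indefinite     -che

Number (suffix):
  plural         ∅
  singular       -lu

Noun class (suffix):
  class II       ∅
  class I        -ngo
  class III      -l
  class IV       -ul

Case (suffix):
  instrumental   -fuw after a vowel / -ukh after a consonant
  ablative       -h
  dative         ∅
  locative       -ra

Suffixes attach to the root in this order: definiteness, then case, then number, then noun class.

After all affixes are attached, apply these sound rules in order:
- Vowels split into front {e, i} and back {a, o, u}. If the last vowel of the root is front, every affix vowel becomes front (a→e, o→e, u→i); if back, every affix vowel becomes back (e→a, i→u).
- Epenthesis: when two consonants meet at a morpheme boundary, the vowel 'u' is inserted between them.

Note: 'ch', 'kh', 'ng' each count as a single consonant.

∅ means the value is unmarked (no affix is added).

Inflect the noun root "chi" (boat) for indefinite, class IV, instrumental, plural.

chichefiwil

Attach definiteness indefinite -che → chiche.
Attach case instrumental -fuw (after vowel 'e') → chichefuw.
number = plural: zero marking, form stays chichefuw.
Attach noun class class IV -ul → chichefuwul.
Apply vowel harmony: chichefuwul → chichefiwil.
Epenthesis: no change.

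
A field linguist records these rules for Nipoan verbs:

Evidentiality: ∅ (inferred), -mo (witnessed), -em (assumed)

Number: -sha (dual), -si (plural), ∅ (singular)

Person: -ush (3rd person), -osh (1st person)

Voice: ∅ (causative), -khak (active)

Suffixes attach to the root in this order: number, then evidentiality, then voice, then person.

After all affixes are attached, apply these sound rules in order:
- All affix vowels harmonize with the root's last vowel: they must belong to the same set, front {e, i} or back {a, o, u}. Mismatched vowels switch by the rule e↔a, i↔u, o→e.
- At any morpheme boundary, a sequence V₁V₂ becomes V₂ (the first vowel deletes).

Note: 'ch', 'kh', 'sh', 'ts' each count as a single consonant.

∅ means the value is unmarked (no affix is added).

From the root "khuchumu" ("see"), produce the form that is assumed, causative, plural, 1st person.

Attach number plural -si → khuchumusi.
Attach evidentiality assumed -em → khuchumusiem.
voice = causative: zero marking, form stays khuchumusiem.
Attach person 1st person -osh → khuchumusiemosh.
Apply vowel harmony: khuchumusiemosh → khuchumusuamosh.
Apply vowel deletion: khuchumusuamosh → khuchumusamosh.

khuchumusamosh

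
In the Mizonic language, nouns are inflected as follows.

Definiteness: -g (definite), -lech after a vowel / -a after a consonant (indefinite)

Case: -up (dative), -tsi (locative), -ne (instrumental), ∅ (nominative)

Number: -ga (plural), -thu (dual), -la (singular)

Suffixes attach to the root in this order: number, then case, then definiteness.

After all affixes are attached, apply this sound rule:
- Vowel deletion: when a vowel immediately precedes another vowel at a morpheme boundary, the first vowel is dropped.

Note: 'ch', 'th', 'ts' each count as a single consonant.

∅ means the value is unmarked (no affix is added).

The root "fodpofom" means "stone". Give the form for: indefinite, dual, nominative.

Attach number dual -thu → fodpofomthu.
case = nominative: zero marking, form stays fodpofomthu.
Attach definiteness indefinite -lech (after vowel 'u') → fodpofomthulech.
Vowel deletion: no change.

fodpofomthulech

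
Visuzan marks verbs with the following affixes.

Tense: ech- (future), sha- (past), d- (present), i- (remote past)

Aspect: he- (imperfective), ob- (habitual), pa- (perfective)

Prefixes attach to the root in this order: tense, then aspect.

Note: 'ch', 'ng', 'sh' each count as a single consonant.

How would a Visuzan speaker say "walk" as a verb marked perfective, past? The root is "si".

pashasi

Attach tense past sha- → shasi.
Attach aspect perfective pa- → pashasi.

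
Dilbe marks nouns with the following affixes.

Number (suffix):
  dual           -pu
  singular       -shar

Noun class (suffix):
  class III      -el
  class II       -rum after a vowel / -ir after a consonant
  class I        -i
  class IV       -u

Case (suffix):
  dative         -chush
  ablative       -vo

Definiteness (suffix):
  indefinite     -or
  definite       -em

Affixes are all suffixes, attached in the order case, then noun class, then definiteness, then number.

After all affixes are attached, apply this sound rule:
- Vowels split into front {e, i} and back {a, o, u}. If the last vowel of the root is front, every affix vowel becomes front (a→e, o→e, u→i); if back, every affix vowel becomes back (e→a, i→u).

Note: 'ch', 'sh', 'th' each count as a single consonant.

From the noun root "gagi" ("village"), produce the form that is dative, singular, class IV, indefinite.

Attach case dative -chush → gagichush.
Attach noun class class IV -u → gagichushu.
Attach definiteness indefinite -or → gagichushuor.
Attach number singular -shar → gagichushuorshar.
Apply vowel harmony: gagichushuorshar → gagichishiersher.

gagichishiersher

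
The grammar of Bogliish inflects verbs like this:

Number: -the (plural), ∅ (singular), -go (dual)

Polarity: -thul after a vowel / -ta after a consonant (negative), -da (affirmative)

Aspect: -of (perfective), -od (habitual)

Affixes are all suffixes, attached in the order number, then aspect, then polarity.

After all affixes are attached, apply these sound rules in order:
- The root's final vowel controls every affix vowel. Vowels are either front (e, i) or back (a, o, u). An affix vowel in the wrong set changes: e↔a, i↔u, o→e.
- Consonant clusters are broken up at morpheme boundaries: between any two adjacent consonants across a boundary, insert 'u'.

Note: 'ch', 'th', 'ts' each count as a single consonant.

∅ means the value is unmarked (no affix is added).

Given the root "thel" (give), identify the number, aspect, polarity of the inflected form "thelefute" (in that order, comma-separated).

singular, perfective, negative

Segment: thel-of-ta.
number: ∅ → singular.
aspect: -of → perfective.
polarity: -thul/ta → negative.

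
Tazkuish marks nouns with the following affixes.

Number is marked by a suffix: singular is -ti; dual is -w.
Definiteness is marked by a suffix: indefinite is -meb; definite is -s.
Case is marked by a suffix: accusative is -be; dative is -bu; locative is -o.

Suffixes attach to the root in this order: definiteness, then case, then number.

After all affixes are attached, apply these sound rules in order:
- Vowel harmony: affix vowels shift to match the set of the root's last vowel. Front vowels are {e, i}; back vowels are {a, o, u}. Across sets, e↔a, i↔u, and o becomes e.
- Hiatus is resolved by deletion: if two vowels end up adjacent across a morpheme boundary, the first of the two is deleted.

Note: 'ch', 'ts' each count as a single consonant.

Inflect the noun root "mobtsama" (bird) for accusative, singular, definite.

mobtsamasbatu

Attach definiteness definite -s → mobtsamas.
Attach case accusative -be → mobtsamasbe.
Attach number singular -ti → mobtsamasbeti.
Apply vowel harmony: mobtsamasbeti → mobtsamasbatu.
Vowel deletion: no change.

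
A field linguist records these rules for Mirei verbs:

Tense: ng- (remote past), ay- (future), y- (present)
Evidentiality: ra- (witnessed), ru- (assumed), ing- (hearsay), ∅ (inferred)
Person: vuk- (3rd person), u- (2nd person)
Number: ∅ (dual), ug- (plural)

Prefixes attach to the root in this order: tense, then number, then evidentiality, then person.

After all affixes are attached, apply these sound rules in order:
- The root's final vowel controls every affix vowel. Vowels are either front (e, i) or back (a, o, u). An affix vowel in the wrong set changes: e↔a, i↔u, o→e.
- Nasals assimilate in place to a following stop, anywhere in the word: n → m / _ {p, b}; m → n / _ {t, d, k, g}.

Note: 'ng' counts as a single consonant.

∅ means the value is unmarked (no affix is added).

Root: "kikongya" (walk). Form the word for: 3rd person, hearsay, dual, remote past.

Attach tense remote past ng- → ngkikongya.
number = dual: zero marking, form stays ngkikongya.
Attach evidentiality hearsay ing- → ingngkikongya.
Attach person 3rd person vuk- → vukingngkikongya.
Apply vowel harmony: vukingngkikongya → vukungngkikongya.
Nasal assimilation: no change.

vukungngkikongya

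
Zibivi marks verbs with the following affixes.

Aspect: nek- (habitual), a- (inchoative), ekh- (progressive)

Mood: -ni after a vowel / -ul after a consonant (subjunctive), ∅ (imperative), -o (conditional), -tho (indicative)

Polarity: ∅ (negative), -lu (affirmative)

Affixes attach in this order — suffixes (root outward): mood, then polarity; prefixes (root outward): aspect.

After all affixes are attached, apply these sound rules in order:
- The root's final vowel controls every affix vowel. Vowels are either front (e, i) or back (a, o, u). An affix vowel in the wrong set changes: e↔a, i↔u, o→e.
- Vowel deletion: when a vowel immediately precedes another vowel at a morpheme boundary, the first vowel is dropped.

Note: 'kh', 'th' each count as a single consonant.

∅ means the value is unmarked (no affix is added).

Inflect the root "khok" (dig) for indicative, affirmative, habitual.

Attach mood indicative -tho → khoktho.
Attach aspect habitual nek- → nekkhoktho.
Attach polarity affirmative -lu → nekkhoktholu.
Apply vowel harmony: nekkhoktholu → nakkhoktholu.
Vowel deletion: no change.

nakkhoktholu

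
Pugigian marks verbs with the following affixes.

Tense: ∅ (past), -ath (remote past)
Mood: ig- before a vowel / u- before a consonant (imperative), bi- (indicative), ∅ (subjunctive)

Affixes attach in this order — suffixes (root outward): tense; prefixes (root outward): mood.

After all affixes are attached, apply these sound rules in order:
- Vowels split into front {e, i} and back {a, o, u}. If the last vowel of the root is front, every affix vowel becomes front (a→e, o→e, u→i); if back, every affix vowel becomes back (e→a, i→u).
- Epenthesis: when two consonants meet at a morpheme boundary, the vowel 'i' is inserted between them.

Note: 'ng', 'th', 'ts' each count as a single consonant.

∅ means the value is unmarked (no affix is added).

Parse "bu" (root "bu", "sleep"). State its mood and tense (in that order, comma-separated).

Segment: bu.
mood: ∅ → subjunctive.
tense: ∅ → past.

subjunctive, past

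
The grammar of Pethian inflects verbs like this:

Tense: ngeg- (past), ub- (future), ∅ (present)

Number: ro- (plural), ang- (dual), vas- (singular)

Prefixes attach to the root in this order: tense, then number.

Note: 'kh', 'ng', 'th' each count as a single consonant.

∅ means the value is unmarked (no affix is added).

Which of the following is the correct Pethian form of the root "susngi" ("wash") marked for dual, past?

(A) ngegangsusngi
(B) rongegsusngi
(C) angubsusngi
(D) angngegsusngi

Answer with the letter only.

D

Attach tense past ngeg- → ngegsusngi.
Attach number dual ang- → angngegsusngi.
So the correct form is angngegsusngi, option (D).
(C) angubsusngi is wrong: it uses future instead of past for tense.
(A) ngegangsusngi is wrong: it has the affixes in the wrong order.
(B) rongegsusngi is wrong: it uses plural instead of dual for number.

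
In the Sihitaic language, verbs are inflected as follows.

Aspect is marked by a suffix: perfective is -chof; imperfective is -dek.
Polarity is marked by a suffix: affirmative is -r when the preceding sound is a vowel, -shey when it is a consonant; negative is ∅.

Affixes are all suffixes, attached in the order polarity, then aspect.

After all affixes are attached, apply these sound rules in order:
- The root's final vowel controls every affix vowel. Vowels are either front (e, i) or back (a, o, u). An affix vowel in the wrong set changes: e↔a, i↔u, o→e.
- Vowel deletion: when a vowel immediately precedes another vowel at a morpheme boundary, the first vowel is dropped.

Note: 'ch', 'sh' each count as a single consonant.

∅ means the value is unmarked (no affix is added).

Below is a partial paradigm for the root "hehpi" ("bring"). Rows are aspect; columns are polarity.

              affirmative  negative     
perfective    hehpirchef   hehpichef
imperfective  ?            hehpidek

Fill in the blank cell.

Attach polarity affirmative -r (after vowel 'i') → hehpir.
Attach aspect imperfective -dek → hehpirdek.
Vowel harmony: no change.
Vowel deletion: no change.

hehpirdek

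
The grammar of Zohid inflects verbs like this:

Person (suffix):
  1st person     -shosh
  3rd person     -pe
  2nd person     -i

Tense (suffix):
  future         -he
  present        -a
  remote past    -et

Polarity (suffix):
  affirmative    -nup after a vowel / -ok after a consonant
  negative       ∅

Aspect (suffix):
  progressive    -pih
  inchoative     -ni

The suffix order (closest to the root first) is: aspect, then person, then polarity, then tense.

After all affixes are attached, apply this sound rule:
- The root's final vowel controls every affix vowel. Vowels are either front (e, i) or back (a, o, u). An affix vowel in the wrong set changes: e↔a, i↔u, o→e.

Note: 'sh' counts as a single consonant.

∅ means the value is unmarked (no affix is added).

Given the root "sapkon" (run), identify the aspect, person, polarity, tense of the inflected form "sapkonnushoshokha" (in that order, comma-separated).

Segment: sapkon-ni-shosh-ok-he.
aspect: -ni → inchoative.
person: -shosh → 1st person.
polarity: -nup/ok → affirmative.
tense: -he → future.

inchoative, 1st person, affirmative, future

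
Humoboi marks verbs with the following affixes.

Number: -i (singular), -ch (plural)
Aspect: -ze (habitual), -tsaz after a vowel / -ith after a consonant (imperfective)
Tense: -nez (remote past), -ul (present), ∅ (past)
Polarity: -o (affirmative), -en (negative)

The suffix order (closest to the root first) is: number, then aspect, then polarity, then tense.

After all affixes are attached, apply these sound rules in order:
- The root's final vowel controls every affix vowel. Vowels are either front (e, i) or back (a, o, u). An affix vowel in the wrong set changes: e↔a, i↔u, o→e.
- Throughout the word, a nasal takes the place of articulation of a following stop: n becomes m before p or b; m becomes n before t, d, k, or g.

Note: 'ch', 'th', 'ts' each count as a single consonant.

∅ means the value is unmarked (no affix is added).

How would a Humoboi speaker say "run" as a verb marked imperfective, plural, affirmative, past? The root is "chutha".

chuthachutho

Attach number plural -ch → chuthach.
Attach aspect imperfective -ith (after consonant 'ch') → chuthachith.
Attach polarity affirmative -o → chuthachitho.
tense = past: zero marking, form stays chuthachitho.
Apply vowel harmony: chuthachitho → chuthachutho.
Nasal assimilation: no change.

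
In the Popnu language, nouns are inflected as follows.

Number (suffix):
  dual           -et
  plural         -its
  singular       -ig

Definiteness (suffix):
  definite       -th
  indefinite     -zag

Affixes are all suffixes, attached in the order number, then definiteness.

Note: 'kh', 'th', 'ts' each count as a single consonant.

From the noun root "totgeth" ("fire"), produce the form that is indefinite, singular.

Attach number singular -ig → totgethig.
Attach definiteness indefinite -zag → totgethigzag.

totgethigzag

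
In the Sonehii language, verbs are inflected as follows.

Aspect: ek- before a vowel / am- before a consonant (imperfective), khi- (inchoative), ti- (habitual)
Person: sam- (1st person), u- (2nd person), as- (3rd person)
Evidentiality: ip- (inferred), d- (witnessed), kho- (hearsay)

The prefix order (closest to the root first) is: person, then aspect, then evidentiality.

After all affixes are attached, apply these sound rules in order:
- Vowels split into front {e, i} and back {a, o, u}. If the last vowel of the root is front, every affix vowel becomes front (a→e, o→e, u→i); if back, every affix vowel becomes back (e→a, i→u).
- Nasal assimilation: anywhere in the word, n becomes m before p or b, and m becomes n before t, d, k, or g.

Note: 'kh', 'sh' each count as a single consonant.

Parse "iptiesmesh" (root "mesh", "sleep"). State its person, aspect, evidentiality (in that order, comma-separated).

Segment: ip-ti-as-mesh.
person: as- → 3rd person.
aspect: ti- → habitual.
evidentiality: ip- → inferred.

3rd person, habitual, inferred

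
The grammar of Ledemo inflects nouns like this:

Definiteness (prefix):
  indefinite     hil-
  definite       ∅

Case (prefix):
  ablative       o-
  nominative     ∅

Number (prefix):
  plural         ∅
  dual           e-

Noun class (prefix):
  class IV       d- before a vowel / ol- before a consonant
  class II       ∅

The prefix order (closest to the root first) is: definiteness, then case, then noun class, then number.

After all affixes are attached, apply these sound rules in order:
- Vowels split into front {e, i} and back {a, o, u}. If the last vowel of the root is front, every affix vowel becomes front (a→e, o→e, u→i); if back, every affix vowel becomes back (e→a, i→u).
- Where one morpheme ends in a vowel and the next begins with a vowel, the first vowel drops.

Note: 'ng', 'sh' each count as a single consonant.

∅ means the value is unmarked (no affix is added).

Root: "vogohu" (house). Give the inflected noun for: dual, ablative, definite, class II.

ovogohu

definiteness = definite: zero marking, form stays vogohu.
Attach case ablative o- → ovogohu.
noun class = class II: zero marking, form stays ovogohu.
Attach number dual e- → eovogohu.
Apply vowel harmony: eovogohu → aovogohu.
Apply vowel deletion: aovogohu → ovogohu.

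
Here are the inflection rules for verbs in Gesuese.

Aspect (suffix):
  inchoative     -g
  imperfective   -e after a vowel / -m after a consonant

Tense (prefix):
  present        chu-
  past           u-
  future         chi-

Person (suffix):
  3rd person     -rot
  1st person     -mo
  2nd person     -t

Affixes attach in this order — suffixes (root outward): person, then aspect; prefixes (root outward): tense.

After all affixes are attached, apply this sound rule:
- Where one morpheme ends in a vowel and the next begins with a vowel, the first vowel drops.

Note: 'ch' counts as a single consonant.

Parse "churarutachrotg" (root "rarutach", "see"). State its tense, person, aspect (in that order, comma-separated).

Segment: chu-rarutach-rot-g.
tense: chu- → present.
person: -rot → 3rd person.
aspect: -g → inchoative.

present, 3rd person, inchoative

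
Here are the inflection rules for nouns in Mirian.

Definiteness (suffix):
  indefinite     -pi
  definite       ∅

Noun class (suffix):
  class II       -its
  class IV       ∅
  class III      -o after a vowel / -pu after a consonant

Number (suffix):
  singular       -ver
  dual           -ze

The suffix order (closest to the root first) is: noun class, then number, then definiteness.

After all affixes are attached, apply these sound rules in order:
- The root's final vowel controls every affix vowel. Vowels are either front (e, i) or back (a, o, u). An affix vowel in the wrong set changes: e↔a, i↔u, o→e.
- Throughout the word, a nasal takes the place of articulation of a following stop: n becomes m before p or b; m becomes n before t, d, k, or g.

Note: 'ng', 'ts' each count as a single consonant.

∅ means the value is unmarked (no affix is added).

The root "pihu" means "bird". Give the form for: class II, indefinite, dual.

Attach noun class class II -its → pihuits.
Attach number dual -ze → pihuitsze.
Attach definiteness indefinite -pi → pihuitszepi.
Apply vowel harmony: pihuitszepi → pihuutszapu.
Nasal assimilation: no change.

pihuutszapu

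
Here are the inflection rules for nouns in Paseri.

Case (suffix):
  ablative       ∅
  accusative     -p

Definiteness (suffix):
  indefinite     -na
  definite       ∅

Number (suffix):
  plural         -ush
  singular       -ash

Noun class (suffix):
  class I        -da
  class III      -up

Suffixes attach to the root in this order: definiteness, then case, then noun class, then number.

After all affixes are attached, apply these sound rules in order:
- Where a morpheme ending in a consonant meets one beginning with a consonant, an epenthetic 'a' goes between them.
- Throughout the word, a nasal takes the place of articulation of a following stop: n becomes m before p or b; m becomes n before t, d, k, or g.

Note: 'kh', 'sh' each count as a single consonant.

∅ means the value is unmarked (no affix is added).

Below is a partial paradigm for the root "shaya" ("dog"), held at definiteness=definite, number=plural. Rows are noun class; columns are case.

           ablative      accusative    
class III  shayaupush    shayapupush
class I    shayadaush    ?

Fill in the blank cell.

shayapadaush

definiteness = definite: zero marking, form stays shaya.
Attach case accusative -p → shayap.
Attach noun class class I -da → shayapda.
Attach number plural -ush → shayapdaush.
Apply epenthesis: shayapdaush → shayapadaush.
Nasal assimilation: no change.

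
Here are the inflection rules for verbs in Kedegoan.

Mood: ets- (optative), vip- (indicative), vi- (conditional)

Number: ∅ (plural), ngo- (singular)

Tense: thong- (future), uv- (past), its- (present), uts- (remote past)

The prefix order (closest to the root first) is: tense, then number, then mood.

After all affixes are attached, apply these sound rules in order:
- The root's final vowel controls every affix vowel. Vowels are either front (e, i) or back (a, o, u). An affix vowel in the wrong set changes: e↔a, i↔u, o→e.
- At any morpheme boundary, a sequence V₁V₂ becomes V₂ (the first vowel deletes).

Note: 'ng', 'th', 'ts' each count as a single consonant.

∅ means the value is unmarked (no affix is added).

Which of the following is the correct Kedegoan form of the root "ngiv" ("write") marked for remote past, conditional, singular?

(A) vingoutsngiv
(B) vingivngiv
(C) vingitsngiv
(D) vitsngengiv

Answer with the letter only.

Attach tense remote past uts- → utsngiv.
Attach number singular ngo- → ngoutsngiv.
Attach mood conditional vi- → vingoutsngiv.
Apply vowel harmony: vingoutsngiv → vingeitsngiv.
Apply vowel deletion: vingeitsngiv → vingitsngiv.
So the correct form is vingitsngiv, option (C).
(A) vingoutsngiv is wrong: it fails to apply the sound rule(s).
(D) vitsngengiv is wrong: it has the affixes in the wrong order.
(B) vingivngiv is wrong: it uses past instead of remote past for tense.

C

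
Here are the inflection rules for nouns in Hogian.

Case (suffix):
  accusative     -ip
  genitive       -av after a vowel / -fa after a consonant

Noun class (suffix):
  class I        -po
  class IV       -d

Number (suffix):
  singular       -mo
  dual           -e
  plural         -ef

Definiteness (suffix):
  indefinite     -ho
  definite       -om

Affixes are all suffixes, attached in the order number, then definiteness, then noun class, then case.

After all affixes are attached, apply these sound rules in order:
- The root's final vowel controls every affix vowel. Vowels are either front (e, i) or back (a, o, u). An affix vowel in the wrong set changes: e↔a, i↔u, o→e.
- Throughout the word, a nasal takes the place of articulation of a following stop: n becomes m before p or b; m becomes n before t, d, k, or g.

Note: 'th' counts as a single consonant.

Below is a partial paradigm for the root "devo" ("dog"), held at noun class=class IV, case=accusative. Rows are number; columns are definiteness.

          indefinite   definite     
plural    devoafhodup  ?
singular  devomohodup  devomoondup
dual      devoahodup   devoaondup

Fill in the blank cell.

devoafondup

Attach number plural -ef → devoef.
Attach definiteness definite -om → devoefom.
Attach noun class class IV -d → devoefomd.
Attach case accusative -ip → devoefomdip.
Apply vowel harmony: devoefomdip → devoafomdup.
Apply nasal assimilation: devoafomdup → devoafondup.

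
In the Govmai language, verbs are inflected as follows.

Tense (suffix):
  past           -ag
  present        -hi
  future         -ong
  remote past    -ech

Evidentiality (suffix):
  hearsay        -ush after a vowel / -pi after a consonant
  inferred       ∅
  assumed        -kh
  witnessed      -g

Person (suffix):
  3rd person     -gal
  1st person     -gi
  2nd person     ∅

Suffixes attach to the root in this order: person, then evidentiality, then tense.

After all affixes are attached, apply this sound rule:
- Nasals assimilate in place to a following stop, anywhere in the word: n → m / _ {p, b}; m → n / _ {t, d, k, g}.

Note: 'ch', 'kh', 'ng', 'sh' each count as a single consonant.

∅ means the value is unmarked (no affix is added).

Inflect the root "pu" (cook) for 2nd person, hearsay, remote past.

puushech

person = 2nd person: zero marking, form stays pu.
Attach evidentiality hearsay -ush (after vowel 'u') → puush.
Attach tense remote past -ech → puushech.
Nasal assimilation: no change.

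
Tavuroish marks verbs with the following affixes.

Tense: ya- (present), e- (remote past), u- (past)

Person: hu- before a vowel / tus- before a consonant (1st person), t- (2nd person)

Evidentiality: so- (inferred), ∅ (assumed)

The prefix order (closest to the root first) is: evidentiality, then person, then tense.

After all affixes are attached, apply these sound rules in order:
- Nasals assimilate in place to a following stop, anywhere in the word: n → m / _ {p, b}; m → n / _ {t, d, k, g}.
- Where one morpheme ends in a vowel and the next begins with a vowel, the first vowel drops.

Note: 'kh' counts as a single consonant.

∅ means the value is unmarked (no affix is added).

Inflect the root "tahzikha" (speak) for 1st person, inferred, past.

utussotahzikha

Attach evidentiality inferred so- → sotahzikha.
Attach person 1st person tus- (before consonant 's') → tussotahzikha.
Attach tense past u- → utussotahzikha.
Nasal assimilation: no change.
Vowel deletion: no change.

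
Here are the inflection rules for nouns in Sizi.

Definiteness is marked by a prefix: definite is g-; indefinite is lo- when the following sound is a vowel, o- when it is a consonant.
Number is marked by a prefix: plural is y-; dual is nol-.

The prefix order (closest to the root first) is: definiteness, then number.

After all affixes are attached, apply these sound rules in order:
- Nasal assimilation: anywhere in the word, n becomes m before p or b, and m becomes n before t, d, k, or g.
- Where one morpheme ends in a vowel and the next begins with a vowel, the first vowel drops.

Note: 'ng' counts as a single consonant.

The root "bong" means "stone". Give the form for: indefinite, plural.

Attach definiteness indefinite o- (before consonant 'b') → obong.
Attach number plural y- → yobong.
Nasal assimilation: no change.
Vowel deletion: no change.

yobong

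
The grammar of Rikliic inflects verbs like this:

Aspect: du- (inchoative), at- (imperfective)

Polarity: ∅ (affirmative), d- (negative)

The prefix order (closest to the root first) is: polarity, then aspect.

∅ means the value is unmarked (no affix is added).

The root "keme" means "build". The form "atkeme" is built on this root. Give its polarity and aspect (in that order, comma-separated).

Segment: at-keme.
polarity: ∅ → affirmative.
aspect: at- → imperfective.

affirmative, imperfective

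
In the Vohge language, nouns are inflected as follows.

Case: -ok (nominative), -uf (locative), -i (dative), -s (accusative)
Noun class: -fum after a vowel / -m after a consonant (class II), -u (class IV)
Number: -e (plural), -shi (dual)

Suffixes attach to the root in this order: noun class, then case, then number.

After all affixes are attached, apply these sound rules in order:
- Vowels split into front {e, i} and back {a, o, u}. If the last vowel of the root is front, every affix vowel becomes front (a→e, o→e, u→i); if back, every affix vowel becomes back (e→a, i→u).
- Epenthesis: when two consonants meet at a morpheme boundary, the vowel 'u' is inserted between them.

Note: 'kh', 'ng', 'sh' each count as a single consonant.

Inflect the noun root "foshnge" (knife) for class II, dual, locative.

Attach noun class class II -fum (after vowel 'e') → foshngefum.
Attach case locative -uf → foshngefumuf.
Attach number dual -shi → foshngefumufshi.
Apply vowel harmony: foshngefumufshi → foshngefimifshi.
Apply epenthesis: foshngefimifshi → foshngefimifushi.

foshngefimifushi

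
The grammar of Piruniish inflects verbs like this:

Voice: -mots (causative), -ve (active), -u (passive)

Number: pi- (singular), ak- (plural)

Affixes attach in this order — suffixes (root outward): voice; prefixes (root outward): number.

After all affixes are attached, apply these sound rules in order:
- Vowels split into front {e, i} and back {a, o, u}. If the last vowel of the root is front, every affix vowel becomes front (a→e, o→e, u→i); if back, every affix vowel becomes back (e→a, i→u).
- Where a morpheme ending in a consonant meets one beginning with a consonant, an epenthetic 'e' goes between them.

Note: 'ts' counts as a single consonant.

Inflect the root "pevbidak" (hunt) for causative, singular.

pupevbidakemots

Attach voice causative -mots → pevbidakmots.
Attach number singular pi- → pipevbidakmots.
Apply vowel harmony: pipevbidakmots → pupevbidakmots.
Apply epenthesis: pupevbidakmots → pupevbidakemots.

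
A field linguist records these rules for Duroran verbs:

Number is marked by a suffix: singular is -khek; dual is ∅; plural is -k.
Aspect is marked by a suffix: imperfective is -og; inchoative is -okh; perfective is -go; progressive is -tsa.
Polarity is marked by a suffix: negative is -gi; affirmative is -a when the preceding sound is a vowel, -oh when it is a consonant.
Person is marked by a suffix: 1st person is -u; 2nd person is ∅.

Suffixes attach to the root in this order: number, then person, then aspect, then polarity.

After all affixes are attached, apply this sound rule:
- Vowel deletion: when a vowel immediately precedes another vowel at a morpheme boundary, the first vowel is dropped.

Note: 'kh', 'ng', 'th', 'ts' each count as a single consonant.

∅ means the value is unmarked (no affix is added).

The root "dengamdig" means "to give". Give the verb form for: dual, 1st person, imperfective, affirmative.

number = dual: zero marking, form stays dengamdig.
Attach person 1st person -u → dengamdigu.
Attach aspect imperfective -og → dengamdiguog.
Attach polarity affirmative -oh (after consonant 'g') → dengamdiguogoh.
Apply vowel deletion: dengamdiguogoh → dengamdigogoh.

dengamdigogoh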